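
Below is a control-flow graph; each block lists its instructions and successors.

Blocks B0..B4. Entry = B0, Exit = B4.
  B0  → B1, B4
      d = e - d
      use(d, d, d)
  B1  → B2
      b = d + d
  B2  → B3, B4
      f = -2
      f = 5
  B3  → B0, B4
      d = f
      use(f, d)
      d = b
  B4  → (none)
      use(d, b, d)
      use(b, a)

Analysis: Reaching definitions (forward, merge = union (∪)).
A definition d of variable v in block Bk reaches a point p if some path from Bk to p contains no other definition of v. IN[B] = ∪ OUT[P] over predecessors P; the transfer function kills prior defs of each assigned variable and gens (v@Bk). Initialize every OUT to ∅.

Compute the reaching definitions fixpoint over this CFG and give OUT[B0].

Per-block solution:
  B0:   IN={b@B1, d@B3, f@B2}   OUT={b@B1, d@B0, f@B2}
  B1:   IN={b@B1, d@B0, f@B2}   OUT={b@B1, d@B0, f@B2}
  B2:   IN={b@B1, d@B0, f@B2}   OUT={b@B1, d@B0, f@B2}
  B3:   IN={b@B1, d@B0, f@B2}   OUT={b@B1, d@B3, f@B2}
  B4:   IN={b@B1, d@B0, d@B3, f@B2}   OUT={b@B1, d@B0, d@B3, f@B2}

Merge at B0 (entry node, so the boundary value {} is joined with the incoming edge(s)): IN[B0] = {} ⊔ OUT[B3] = {b@B1, d@B3, f@B2}
Applying B0's transfer function to that IN value gives OUT[B0] (row B0 above).

Answer: {b@B1, d@B0, f@B2}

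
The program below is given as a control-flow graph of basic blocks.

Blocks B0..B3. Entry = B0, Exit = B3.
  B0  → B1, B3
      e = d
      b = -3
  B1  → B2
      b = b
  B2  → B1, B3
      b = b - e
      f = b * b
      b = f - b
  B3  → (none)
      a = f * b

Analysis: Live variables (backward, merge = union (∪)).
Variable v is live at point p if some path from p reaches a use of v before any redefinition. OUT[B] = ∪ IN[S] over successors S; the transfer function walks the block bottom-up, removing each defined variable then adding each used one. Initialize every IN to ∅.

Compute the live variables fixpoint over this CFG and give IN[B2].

Answer: {b, e}

Working:
Converged values:
  B0:   IN={d, f}   OUT={b, e, f}
  B1:   IN={b, e}   OUT={b, e}
  B2:   IN={b, e}   OUT={b, e, f}
  B3:   IN={b, f}   OUT={}

Merge at B2: OUT[B2] = IN[B1] ⊔ IN[B3] = {b, e, f}
Applying B2's transfer function to that OUT value gives IN[B2] (row B2 above).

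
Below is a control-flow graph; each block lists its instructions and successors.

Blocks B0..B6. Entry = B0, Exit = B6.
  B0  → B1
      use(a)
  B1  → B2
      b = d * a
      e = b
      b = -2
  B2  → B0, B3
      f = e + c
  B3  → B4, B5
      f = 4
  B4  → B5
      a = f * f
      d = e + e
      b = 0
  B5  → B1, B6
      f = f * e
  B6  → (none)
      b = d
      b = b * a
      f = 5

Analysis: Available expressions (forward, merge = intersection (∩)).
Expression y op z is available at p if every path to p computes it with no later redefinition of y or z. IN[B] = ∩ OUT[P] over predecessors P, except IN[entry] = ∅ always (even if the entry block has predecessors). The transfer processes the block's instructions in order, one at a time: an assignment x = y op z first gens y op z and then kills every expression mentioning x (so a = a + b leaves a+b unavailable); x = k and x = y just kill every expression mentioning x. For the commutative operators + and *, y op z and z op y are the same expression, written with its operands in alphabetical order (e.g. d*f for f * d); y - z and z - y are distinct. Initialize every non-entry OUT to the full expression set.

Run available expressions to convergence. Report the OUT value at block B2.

Answer: {a*d, c+e}

Derivation:
Converged values:
  B0:   IN={}   OUT={}
  B1:   IN={}   OUT={a*d}
  B2:   IN={a*d}   OUT={a*d, c+e}
  B3:   IN={a*d, c+e}   OUT={a*d, c+e}
  B4:   IN={a*d, c+e}   OUT={c+e, e+e, f*f}
  B5:   IN={c+e}   OUT={c+e}
  B6:   IN={c+e}   OUT={c+e}

Merge at B2: IN[B2] = OUT[B1] = {a*d}
Applying B2's transfer function to that IN value gives OUT[B2] (row B2 above).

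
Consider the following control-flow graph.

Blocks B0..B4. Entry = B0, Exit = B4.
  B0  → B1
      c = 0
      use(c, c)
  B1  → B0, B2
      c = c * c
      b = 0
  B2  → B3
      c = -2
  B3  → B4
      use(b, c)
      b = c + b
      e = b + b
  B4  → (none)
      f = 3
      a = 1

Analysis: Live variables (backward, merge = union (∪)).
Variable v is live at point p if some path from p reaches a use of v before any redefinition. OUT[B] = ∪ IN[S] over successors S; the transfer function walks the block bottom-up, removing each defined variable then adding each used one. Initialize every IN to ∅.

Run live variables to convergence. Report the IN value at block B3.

Answer: {b, c}

Trace:
Fixpoint table:
  B0:   IN={}   OUT={c}
  B1:   IN={c}   OUT={b}
  B2:   IN={b}   OUT={b, c}
  B3:   IN={b, c}   OUT={}
  B4:   IN={}   OUT={}

Merge at B3: OUT[B3] = IN[B4] = {}
Applying B3's transfer function to that OUT value gives IN[B3] (row B3 above).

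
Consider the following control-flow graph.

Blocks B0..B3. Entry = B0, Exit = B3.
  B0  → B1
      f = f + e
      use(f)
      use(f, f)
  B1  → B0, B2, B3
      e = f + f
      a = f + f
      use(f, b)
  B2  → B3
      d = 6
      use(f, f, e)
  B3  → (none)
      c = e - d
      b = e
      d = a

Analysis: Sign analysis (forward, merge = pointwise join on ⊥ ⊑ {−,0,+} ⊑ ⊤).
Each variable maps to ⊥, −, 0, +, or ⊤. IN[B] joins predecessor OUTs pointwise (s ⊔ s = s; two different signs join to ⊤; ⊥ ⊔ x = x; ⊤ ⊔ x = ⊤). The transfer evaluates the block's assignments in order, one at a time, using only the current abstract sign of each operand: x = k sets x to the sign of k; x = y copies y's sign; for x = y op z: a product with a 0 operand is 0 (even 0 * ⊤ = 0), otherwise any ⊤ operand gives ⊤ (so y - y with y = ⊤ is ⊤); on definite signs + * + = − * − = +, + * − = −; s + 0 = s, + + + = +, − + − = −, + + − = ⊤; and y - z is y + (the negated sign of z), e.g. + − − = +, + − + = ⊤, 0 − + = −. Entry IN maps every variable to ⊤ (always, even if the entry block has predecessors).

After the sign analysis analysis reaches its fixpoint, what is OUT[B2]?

Converged values:
  B0:  IN=(all ⊤)  OUT=(all ⊤)
  B1:  IN=(all ⊤)  OUT=(all ⊤)
  B2:  IN=(all ⊤)  OUT={d:+; rest ⊤}
  B3:  IN=(all ⊤)  OUT=(all ⊤)

Merge at B2: IN[B2] = OUT[B1] = {a: ⊤, b: ⊤, c: ⊤, d: ⊤, e: ⊤, f: ⊤}
Applying B2's transfer function to that IN value gives OUT[B2] (row B2 above).

Answer: {a: ⊤, b: ⊤, c: ⊤, d: +, e: ⊤, f: ⊤}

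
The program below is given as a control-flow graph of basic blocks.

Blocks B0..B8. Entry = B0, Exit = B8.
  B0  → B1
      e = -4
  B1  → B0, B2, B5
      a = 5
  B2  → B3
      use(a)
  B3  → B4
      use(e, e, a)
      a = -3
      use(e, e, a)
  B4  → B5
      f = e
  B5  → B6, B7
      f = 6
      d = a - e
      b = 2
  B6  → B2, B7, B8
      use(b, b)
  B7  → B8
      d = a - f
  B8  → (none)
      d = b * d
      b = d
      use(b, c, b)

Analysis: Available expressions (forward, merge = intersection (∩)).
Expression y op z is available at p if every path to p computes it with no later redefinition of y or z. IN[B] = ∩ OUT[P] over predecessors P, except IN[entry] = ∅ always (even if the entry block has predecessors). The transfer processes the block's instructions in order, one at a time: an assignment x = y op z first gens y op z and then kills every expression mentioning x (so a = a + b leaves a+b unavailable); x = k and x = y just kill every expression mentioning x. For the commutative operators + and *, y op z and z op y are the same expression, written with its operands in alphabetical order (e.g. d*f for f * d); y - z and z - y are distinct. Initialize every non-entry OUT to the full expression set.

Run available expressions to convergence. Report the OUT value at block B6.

Answer: {a-e}

Derivation:
Fixpoint table:
  B0:   IN={}   OUT={}
  B1:   IN={}   OUT={}
  B2:   IN={}   OUT={}
  B3:   IN={}   OUT={}
  B4:   IN={}   OUT={}
  B5:   IN={}   OUT={a-e}
  B6:   IN={a-e}   OUT={a-e}
  B7:   IN={a-e}   OUT={a-e, a-f}
  B8:   IN={a-e}   OUT={a-e}

Merge at B6: IN[B6] = OUT[B5] = {a-e}
Applying B6's transfer function to that IN value gives OUT[B6] (row B6 above).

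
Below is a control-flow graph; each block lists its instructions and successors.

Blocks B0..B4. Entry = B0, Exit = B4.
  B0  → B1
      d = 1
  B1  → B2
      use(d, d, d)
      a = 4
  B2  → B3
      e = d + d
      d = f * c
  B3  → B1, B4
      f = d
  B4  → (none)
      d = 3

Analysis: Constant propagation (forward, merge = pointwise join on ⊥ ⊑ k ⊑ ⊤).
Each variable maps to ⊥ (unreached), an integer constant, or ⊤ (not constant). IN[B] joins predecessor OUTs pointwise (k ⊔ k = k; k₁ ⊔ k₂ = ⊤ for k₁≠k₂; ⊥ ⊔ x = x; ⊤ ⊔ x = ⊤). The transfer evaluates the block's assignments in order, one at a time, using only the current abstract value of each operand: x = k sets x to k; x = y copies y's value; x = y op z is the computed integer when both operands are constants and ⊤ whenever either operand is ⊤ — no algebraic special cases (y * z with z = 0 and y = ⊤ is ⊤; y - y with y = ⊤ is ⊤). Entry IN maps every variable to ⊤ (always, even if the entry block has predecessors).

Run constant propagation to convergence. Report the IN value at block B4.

Answer: {a: 4, b: ⊤, c: ⊤, d: ⊤, e: ⊤, f: ⊤}

Working:
Converged values:
  B0:   IN=(all ⊤)   OUT={d:1; rest ⊤}
  B1:   IN=(all ⊤)   OUT={a:4; rest ⊤}
  B2:   IN={a:4; rest ⊤}   OUT={a:4; rest ⊤}
  B3:   IN={a:4; rest ⊤}   OUT={a:4; rest ⊤}
  B4:   IN={a:4; rest ⊤}   OUT={a:4, d:3; rest ⊤}

Merge at B4: IN[B4] = OUT[B3] = {a: 4, b: ⊤, c: ⊤, d: ⊤, e: ⊤, f: ⊤}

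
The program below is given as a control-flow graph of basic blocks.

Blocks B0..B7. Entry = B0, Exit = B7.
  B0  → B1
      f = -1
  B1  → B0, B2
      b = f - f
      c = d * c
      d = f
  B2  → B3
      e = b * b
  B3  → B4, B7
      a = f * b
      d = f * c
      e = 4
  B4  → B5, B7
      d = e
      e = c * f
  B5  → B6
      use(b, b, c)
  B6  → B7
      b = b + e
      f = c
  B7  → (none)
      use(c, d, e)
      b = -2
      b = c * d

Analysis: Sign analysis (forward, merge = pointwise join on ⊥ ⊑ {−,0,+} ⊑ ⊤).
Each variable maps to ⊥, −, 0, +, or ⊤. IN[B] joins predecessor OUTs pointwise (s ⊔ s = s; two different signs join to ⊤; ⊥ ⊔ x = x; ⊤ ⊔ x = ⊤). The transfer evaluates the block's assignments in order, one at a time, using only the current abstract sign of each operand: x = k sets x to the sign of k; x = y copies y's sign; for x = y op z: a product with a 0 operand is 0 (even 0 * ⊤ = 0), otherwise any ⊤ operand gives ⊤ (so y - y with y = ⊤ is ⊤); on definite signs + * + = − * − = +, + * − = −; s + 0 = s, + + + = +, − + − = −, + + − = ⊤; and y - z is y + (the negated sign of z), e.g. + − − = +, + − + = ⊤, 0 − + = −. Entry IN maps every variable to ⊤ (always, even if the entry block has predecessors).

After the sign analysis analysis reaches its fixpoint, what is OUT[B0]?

Answer: {a: ⊤, b: ⊤, c: ⊤, d: ⊤, e: ⊤, f: -}

Trace:
Converged values:
  B0: | IN=(all ⊤) | OUT={f:-; rest ⊤}
  B1: | IN={f:-; rest ⊤} | OUT={d:-, f:-; rest ⊤}
  B2: | IN={d:-, f:-; rest ⊤} | OUT={d:-, f:-; rest ⊤}
  B3: | IN={d:-, f:-; rest ⊤} | OUT={e:+, f:-; rest ⊤}
  B4: | IN={e:+, f:-; rest ⊤} | OUT={d:+, f:-; rest ⊤}
  B5: | IN={d:+, f:-; rest ⊤} | OUT={d:+, f:-; rest ⊤}
  B6: | IN={d:+, f:-; rest ⊤} | OUT={d:+; rest ⊤}
  B7: | IN=(all ⊤) | OUT=(all ⊤)

Merge at B0 (entry node, so the boundary value (all ⊤) is joined with the incoming edge(s)): IN[B0] = (all ⊤) ⊔ OUT[B1] = {a: ⊤, b: ⊤, c: ⊤, d: ⊤, e: ⊤, f: ⊤}
Applying B0's transfer function to that IN value gives OUT[B0] (row B0 above).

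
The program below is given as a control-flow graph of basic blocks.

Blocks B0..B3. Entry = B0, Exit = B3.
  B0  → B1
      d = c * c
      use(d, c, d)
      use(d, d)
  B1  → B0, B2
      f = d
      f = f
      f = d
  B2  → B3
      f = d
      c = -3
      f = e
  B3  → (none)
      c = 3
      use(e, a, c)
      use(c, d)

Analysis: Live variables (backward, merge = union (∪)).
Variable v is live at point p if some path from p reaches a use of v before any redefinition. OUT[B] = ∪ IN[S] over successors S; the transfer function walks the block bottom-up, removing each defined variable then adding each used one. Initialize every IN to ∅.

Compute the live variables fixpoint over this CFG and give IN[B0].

Converged values:
  B0: | IN={a, c, e} | OUT={a, c, d, e}
  B1: | IN={a, c, d, e} | OUT={a, c, d, e}
  B2: | IN={a, d, e} | OUT={a, d, e}
  B3: | IN={a, d, e} | OUT={}

Merge at B0: OUT[B0] = IN[B1] = {a, c, d, e}
Applying B0's transfer function to that OUT value gives IN[B0] (row B0 above).

Answer: {a, c, e}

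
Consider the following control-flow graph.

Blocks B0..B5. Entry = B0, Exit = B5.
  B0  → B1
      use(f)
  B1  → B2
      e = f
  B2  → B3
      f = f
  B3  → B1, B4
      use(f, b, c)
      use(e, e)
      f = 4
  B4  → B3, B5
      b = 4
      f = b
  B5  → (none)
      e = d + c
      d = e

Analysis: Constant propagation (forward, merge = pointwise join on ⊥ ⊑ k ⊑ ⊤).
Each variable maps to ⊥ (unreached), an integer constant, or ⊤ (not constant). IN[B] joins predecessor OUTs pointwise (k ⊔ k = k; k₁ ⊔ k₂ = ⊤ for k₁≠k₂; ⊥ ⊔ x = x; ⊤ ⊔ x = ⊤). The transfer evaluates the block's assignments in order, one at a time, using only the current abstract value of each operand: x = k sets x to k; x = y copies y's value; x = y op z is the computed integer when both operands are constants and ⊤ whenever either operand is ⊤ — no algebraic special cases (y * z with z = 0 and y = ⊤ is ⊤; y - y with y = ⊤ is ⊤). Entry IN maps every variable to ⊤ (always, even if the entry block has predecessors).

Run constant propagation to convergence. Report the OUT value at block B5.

Answer: {a: ⊤, b: 4, c: ⊤, d: ⊤, e: ⊤, f: 4}

Working:
Fixpoint table:
  B0: | IN=(all ⊤) | OUT=(all ⊤)
  B1: | IN=(all ⊤) | OUT=(all ⊤)
  B2: | IN=(all ⊤) | OUT=(all ⊤)
  B3: | IN=(all ⊤) | OUT={f:4; rest ⊤}
  B4: | IN={f:4; rest ⊤} | OUT={b:4, f:4; rest ⊤}
  B5: | IN={b:4, f:4; rest ⊤} | OUT={b:4, f:4; rest ⊤}

Merge at B5: IN[B5] = OUT[B4] = {a: ⊤, b: 4, c: ⊤, d: ⊤, e: ⊤, f: 4}
Applying B5's transfer function to that IN value gives OUT[B5] (row B5 above).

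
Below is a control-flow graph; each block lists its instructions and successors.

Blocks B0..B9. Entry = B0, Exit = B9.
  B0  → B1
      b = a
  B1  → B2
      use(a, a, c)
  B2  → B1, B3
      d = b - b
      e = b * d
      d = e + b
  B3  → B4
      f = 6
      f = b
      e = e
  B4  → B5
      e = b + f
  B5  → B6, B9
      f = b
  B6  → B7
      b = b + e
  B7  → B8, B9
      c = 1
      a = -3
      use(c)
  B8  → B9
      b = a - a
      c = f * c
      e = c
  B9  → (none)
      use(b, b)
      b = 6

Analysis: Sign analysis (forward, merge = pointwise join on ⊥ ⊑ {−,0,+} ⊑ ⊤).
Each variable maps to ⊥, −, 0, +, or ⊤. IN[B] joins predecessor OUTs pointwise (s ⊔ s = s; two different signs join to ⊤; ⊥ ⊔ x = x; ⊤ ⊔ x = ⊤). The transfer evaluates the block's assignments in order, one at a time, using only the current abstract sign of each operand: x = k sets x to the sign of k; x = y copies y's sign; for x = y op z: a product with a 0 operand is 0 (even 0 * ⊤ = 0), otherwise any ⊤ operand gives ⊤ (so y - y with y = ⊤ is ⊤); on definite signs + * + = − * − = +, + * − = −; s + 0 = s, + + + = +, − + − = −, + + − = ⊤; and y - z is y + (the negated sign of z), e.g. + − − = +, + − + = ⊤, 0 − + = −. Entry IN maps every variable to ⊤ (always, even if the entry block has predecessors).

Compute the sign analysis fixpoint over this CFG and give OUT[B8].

Fixpoint table:
  B0: | IN=(all ⊤) | OUT=(all ⊤)
  B1: | IN=(all ⊤) | OUT=(all ⊤)
  B2: | IN=(all ⊤) | OUT=(all ⊤)
  B3: | IN=(all ⊤) | OUT=(all ⊤)
  B4: | IN=(all ⊤) | OUT=(all ⊤)
  B5: | IN=(all ⊤) | OUT=(all ⊤)
  B6: | IN=(all ⊤) | OUT=(all ⊤)
  B7: | IN=(all ⊤) | OUT={a:-, c:+; rest ⊤}
  B8: | IN={a:-, c:+; rest ⊤} | OUT={a:-; rest ⊤}
  B9: | IN=(all ⊤) | OUT={b:+; rest ⊤}

Merge at B8: IN[B8] = OUT[B7] = {a: -, b: ⊤, c: +, d: ⊤, e: ⊤, f: ⊤}
Applying B8's transfer function to that IN value gives OUT[B8] (row B8 above).

Answer: {a: -, b: ⊤, c: ⊤, d: ⊤, e: ⊤, f: ⊤}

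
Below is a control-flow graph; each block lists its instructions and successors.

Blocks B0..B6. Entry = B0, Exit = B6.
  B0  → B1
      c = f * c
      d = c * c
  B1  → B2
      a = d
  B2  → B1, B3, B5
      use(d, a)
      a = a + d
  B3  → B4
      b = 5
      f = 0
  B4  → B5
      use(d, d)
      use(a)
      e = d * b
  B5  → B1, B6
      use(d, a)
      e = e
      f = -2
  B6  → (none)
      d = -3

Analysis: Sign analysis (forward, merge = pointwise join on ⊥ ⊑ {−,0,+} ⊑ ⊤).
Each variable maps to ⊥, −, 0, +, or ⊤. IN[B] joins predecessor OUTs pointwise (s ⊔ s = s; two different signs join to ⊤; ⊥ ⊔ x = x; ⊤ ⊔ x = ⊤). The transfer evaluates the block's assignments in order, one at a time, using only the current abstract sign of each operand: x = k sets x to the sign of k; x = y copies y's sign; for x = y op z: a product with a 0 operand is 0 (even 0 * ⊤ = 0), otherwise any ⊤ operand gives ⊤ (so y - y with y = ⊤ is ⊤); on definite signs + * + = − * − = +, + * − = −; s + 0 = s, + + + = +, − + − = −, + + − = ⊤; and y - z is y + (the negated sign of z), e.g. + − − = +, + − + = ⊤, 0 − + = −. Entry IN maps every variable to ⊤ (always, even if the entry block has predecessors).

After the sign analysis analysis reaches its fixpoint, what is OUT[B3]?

Converged values:
  B0:  IN=(all ⊤)  OUT=(all ⊤)
  B1:  IN=(all ⊤)  OUT=(all ⊤)
  B2:  IN=(all ⊤)  OUT=(all ⊤)
  B3:  IN=(all ⊤)  OUT={b:+, f:0; rest ⊤}
  B4:  IN={b:+, f:0; rest ⊤}  OUT={b:+, f:0; rest ⊤}
  B5:  IN=(all ⊤)  OUT={f:-; rest ⊤}
  B6:  IN={f:-; rest ⊤}  OUT={d:-, f:-; rest ⊤}

Merge at B3: IN[B3] = OUT[B2] = {a: ⊤, b: ⊤, c: ⊤, d: ⊤, e: ⊤, f: ⊤}
Applying B3's transfer function to that IN value gives OUT[B3] (row B3 above).

Answer: {a: ⊤, b: +, c: ⊤, d: ⊤, e: ⊤, f: 0}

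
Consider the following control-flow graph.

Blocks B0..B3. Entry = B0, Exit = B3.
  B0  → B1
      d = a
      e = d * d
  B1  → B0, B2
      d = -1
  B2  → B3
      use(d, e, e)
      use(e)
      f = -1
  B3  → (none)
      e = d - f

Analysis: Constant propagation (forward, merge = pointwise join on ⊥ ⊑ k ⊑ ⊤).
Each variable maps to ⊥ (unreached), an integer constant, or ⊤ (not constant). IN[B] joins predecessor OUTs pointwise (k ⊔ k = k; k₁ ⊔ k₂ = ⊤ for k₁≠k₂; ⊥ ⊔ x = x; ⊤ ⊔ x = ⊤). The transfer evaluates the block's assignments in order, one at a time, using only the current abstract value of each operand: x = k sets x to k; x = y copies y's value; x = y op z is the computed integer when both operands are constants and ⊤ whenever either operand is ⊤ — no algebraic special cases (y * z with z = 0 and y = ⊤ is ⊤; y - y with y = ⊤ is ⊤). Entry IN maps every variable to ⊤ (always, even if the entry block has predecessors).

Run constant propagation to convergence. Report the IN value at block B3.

Per-block solution:
  B0:  IN=(all ⊤)  OUT=(all ⊤)
  B1:  IN=(all ⊤)  OUT={d:-1; rest ⊤}
  B2:  IN={d:-1; rest ⊤}  OUT={d:-1, f:-1; rest ⊤}
  B3:  IN={d:-1, f:-1; rest ⊤}  OUT={d:-1, e:0, f:-1; rest ⊤}

Merge at B3: IN[B3] = OUT[B2] = {a: ⊤, b: ⊤, c: ⊤, d: -1, e: ⊤, f: -1}

Answer: {a: ⊤, b: ⊤, c: ⊤, d: -1, e: ⊤, f: -1}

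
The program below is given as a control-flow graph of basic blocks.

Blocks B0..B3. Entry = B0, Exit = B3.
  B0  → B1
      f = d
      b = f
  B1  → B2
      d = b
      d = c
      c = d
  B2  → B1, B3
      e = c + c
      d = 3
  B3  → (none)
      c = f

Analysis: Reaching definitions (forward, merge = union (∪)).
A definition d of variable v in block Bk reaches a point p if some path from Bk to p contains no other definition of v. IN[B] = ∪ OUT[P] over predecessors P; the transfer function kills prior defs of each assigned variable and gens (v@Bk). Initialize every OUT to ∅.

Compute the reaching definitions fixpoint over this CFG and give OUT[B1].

Fixpoint table:
  B0:   IN={}   OUT={b@B0, f@B0}
  B1:   IN={b@B0, c@B1, d@B2, e@B2, f@B0}   OUT={b@B0, c@B1, d@B1, e@B2, f@B0}
  B2:   IN={b@B0, c@B1, d@B1, e@B2, f@B0}   OUT={b@B0, c@B1, d@B2, e@B2, f@B0}
  B3:   IN={b@B0, c@B1, d@B2, e@B2, f@B0}   OUT={b@B0, c@B3, d@B2, e@B2, f@B0}

Merge at B1: IN[B1] = OUT[B0] ⊔ OUT[B2] = {b@B0, c@B1, d@B2, e@B2, f@B0}
Applying B1's transfer function to that IN value gives OUT[B1] (row B1 above).

Answer: {b@B0, c@B1, d@B1, e@B2, f@B0}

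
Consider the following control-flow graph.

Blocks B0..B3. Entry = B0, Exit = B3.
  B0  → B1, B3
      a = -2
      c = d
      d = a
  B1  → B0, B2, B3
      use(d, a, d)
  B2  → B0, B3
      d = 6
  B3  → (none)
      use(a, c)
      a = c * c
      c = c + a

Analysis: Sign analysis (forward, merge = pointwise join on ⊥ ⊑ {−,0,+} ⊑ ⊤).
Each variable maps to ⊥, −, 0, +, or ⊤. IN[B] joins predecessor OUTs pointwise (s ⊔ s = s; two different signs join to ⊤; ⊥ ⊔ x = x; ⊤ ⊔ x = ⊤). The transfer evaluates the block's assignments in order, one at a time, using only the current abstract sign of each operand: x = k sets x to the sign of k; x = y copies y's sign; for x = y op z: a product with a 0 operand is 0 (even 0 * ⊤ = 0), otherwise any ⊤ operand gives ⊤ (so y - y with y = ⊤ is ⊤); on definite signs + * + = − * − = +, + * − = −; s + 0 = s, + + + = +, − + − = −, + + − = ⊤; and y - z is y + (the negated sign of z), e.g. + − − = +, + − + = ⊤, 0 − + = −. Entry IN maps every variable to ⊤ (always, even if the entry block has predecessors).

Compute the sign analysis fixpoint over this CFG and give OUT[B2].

Fixpoint table:
  B0: | IN=(all ⊤) | OUT={a:-, d:-; rest ⊤}
  B1: | IN={a:-, d:-; rest ⊤} | OUT={a:-, d:-; rest ⊤}
  B2: | IN={a:-, d:-; rest ⊤} | OUT={a:-, d:+; rest ⊤}
  B3: | IN={a:-; rest ⊤} | OUT=(all ⊤)

Merge at B2: IN[B2] = OUT[B1] = {a: -, b: ⊤, c: ⊤, d: -, e: ⊤, f: ⊤}
Applying B2's transfer function to that IN value gives OUT[B2] (row B2 above).

Answer: {a: -, b: ⊤, c: ⊤, d: +, e: ⊤, f: ⊤}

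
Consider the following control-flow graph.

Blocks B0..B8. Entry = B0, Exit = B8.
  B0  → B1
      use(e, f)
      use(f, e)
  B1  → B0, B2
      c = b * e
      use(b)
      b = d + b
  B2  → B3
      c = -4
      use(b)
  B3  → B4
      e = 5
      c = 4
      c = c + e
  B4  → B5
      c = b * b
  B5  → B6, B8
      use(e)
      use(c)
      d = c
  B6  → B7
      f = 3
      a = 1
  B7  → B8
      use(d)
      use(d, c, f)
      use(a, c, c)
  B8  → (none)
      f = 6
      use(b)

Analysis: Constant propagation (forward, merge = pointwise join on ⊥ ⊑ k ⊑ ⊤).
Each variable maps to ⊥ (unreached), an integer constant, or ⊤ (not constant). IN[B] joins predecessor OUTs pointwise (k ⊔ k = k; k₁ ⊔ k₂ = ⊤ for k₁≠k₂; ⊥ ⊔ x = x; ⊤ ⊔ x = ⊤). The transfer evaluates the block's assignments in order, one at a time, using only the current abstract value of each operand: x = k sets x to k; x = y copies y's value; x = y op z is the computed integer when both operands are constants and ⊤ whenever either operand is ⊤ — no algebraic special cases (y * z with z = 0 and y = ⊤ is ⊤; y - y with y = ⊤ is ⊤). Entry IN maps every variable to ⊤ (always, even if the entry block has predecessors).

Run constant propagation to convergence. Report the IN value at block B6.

Answer: {a: ⊤, b: ⊤, c: ⊤, d: ⊤, e: 5, f: ⊤}

Derivation:
Converged values:
  B0:   IN=(all ⊤)   OUT=(all ⊤)
  B1:   IN=(all ⊤)   OUT=(all ⊤)
  B2:   IN=(all ⊤)   OUT={c:-4; rest ⊤}
  B3:   IN={c:-4; rest ⊤}   OUT={c:9, e:5; rest ⊤}
  B4:   IN={c:9, e:5; rest ⊤}   OUT={e:5; rest ⊤}
  B5:   IN={e:5; rest ⊤}   OUT={e:5; rest ⊤}
  B6:   IN={e:5; rest ⊤}   OUT={a:1, e:5, f:3; rest ⊤}
  B7:   IN={a:1, e:5, f:3; rest ⊤}   OUT={a:1, e:5, f:3; rest ⊤}
  B8:   IN={e:5; rest ⊤}   OUT={e:5, f:6; rest ⊤}

Merge at B6: IN[B6] = OUT[B5] = {a: ⊤, b: ⊤, c: ⊤, d: ⊤, e: 5, f: ⊤}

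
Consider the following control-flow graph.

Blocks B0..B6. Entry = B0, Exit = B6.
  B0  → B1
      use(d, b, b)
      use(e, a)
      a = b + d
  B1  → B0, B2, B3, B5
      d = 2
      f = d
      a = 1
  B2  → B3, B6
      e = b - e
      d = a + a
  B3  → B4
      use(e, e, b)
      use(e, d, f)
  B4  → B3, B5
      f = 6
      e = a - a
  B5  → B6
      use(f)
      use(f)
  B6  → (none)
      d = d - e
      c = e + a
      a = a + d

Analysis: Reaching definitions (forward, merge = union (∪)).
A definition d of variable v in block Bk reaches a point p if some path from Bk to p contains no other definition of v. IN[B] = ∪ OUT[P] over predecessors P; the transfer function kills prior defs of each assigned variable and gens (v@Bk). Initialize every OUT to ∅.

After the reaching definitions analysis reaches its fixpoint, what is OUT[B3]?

Per-block solution:
  B0:   IN={a@B1, d@B1, f@B1}   OUT={a@B0, d@B1, f@B1}
  B1:   IN={a@B0, d@B1, f@B1}   OUT={a@B1, d@B1, f@B1}
  B2:   IN={a@B1, d@B1, f@B1}   OUT={a@B1, d@B2, e@B2, f@B1}
  B3:   IN={a@B1, d@B1, d@B2, e@B2, e@B4, f@B1, f@B4}   OUT={a@B1, d@B1, d@B2, e@B2, e@B4, f@B1, f@B4}
  B4:   IN={a@B1, d@B1, d@B2, e@B2, e@B4, f@B1, f@B4}   OUT={a@B1, d@B1, d@B2, e@B4, f@B4}
  B5:   IN={a@B1, d@B1, d@B2, e@B4, f@B1, f@B4}   OUT={a@B1, d@B1, d@B2, e@B4, f@B1, f@B4}
  B6:   IN={a@B1, d@B1, d@B2, e@B2, e@B4, f@B1, f@B4}   OUT={a@B6, c@B6, d@B6, e@B2, e@B4, f@B1, f@B4}

Merge at B3: IN[B3] = OUT[B1] ⊔ OUT[B2] ⊔ OUT[B4] = {a@B1, d@B1, d@B2, e@B2, e@B4, f@B1, f@B4}
Applying B3's transfer function to that IN value gives OUT[B3] (row B3 above).

Answer: {a@B1, d@B1, d@B2, e@B2, e@B4, f@B1, f@B4}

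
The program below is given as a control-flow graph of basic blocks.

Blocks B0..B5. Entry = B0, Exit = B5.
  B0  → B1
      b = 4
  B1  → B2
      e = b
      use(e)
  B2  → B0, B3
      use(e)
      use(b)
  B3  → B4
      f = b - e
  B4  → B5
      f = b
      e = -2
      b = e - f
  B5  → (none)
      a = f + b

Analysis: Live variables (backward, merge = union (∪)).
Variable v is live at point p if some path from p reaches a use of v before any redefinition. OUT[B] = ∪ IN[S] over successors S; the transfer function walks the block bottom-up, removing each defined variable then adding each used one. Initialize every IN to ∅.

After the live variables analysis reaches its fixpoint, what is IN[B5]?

Per-block solution:
  B0:  IN={}  OUT={b}
  B1:  IN={b}  OUT={b, e}
  B2:  IN={b, e}  OUT={b, e}
  B3:  IN={b, e}  OUT={b}
  B4:  IN={b}  OUT={b, f}
  B5:  IN={b, f}  OUT={}

B5 is the boundary node: OUT[B5] = {}
Applying B5's transfer function to that OUT value gives IN[B5] (row B5 above).

Answer: {b, f}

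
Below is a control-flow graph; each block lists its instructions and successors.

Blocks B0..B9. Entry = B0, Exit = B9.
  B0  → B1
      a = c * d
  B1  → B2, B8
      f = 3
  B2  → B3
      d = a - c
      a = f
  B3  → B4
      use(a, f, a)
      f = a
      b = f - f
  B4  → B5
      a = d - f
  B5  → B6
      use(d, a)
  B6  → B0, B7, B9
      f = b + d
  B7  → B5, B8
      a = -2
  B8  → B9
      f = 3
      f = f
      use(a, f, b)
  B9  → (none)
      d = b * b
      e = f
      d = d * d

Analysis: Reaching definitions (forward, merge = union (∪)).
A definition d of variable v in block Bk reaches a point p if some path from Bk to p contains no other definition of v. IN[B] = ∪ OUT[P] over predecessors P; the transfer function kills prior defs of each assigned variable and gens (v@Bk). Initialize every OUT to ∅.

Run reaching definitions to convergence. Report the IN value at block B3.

Answer: {a@B2, b@B3, d@B2, f@B1}

Working:
Fixpoint table:
  B0:  IN={a@B4, a@B7, b@B3, d@B2, f@B6}  OUT={a@B0, b@B3, d@B2, f@B6}
  B1:  IN={a@B0, b@B3, d@B2, f@B6}  OUT={a@B0, b@B3, d@B2, f@B1}
  B2:  IN={a@B0, b@B3, d@B2, f@B1}  OUT={a@B2, b@B3, d@B2, f@B1}
  B3:  IN={a@B2, b@B3, d@B2, f@B1}  OUT={a@B2, b@B3, d@B2, f@B3}
  B4:  IN={a@B2, b@B3, d@B2, f@B3}  OUT={a@B4, b@B3, d@B2, f@B3}
  B5:  IN={a@B4, a@B7, b@B3, d@B2, f@B3, f@B6}  OUT={a@B4, a@B7, b@B3, d@B2, f@B3, f@B6}
  B6:  IN={a@B4, a@B7, b@B3, d@B2, f@B3, f@B6}  OUT={a@B4, a@B7, b@B3, d@B2, f@B6}
  B7:  IN={a@B4, a@B7, b@B3, d@B2, f@B6}  OUT={a@B7, b@B3, d@B2, f@B6}
  B8:  IN={a@B0, a@B7, b@B3, d@B2, f@B1, f@B6}  OUT={a@B0, a@B7, b@B3, d@B2, f@B8}
  B9:  IN={a@B0, a@B4, a@B7, b@B3, d@B2, f@B6, f@B8}  OUT={a@B0, a@B4, a@B7, b@B3, d@B9, e@B9, f@B6, f@B8}

Merge at B3: IN[B3] = OUT[B2] = {a@B2, b@B3, d@B2, f@B1}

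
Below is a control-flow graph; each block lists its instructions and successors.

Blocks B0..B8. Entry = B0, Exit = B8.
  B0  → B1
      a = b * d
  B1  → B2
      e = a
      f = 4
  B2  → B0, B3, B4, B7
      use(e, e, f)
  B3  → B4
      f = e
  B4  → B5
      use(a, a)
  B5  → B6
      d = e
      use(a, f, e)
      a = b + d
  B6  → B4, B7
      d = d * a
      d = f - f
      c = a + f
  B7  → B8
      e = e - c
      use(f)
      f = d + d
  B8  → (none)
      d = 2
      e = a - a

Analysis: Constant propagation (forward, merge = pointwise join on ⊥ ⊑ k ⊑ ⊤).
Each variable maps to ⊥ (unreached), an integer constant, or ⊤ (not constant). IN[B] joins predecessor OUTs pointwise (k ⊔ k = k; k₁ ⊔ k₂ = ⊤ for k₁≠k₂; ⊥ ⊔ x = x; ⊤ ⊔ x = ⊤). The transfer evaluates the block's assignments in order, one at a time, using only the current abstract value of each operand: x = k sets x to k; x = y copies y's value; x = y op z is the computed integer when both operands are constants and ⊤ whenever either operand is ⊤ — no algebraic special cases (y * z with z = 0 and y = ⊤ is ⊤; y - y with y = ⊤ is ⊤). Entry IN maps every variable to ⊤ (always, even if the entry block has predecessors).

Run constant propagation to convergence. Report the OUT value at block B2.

Answer: {a: ⊤, b: ⊤, c: ⊤, d: ⊤, e: ⊤, f: 4}

Derivation:
Fixpoint table:
  B0:  IN=(all ⊤)  OUT=(all ⊤)
  B1:  IN=(all ⊤)  OUT={f:4; rest ⊤}
  B2:  IN={f:4; rest ⊤}  OUT={f:4; rest ⊤}
  B3:  IN={f:4; rest ⊤}  OUT=(all ⊤)
  B4:  IN=(all ⊤)  OUT=(all ⊤)
  B5:  IN=(all ⊤)  OUT=(all ⊤)
  B6:  IN=(all ⊤)  OUT=(all ⊤)
  B7:  IN=(all ⊤)  OUT=(all ⊤)
  B8:  IN=(all ⊤)  OUT={d:2; rest ⊤}

Merge at B2: IN[B2] = OUT[B1] = {a: ⊤, b: ⊤, c: ⊤, d: ⊤, e: ⊤, f: 4}
Applying B2's transfer function to that IN value gives OUT[B2] (row B2 above).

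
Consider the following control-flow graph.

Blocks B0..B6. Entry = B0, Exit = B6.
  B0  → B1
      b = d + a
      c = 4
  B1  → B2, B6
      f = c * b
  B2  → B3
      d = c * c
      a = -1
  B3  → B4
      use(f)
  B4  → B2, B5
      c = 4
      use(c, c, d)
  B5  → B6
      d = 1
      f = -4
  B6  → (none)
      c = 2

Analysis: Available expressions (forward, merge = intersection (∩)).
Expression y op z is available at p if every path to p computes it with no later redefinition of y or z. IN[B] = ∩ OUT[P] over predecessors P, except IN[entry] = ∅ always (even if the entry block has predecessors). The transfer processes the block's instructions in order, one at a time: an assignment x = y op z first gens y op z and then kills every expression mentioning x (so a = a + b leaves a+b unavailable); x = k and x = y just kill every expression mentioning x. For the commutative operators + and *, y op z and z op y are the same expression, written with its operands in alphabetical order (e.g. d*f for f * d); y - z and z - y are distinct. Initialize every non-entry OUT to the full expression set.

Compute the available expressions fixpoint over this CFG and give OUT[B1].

Answer: {a+d, b*c}

Trace:
Converged values:
  B0: | IN={} | OUT={a+d}
  B1: | IN={a+d} | OUT={a+d, b*c}
  B2: | IN={} | OUT={c*c}
  B3: | IN={c*c} | OUT={c*c}
  B4: | IN={c*c} | OUT={}
  B5: | IN={} | OUT={}
  B6: | IN={} | OUT={}

Merge at B1: IN[B1] = OUT[B0] = {a+d}
Applying B1's transfer function to that IN value gives OUT[B1] (row B1 above).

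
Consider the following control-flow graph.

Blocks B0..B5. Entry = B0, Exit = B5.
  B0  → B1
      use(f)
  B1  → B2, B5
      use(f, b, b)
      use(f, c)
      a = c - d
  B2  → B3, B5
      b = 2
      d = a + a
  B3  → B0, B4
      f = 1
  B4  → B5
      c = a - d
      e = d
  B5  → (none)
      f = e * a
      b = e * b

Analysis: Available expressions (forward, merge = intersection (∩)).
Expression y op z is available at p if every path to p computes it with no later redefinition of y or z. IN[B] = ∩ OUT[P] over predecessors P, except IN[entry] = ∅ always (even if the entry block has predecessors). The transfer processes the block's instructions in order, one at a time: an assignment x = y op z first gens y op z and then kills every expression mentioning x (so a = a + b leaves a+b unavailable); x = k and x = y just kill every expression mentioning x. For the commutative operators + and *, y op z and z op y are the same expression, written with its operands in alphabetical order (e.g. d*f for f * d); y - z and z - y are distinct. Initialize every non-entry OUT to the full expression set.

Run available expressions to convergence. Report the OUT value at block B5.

Fixpoint table:
  B0:  IN={}  OUT={}
  B1:  IN={}  OUT={c-d}
  B2:  IN={c-d}  OUT={a+a}
  B3:  IN={a+a}  OUT={a+a}
  B4:  IN={a+a}  OUT={a+a, a-d}
  B5:  IN={}  OUT={a*e}

Merge at B5: IN[B5] = OUT[B1] ∩ OUT[B2] ∩ OUT[B4] = {}
Applying B5's transfer function to that IN value gives OUT[B5] (row B5 above).

Answer: {a*e}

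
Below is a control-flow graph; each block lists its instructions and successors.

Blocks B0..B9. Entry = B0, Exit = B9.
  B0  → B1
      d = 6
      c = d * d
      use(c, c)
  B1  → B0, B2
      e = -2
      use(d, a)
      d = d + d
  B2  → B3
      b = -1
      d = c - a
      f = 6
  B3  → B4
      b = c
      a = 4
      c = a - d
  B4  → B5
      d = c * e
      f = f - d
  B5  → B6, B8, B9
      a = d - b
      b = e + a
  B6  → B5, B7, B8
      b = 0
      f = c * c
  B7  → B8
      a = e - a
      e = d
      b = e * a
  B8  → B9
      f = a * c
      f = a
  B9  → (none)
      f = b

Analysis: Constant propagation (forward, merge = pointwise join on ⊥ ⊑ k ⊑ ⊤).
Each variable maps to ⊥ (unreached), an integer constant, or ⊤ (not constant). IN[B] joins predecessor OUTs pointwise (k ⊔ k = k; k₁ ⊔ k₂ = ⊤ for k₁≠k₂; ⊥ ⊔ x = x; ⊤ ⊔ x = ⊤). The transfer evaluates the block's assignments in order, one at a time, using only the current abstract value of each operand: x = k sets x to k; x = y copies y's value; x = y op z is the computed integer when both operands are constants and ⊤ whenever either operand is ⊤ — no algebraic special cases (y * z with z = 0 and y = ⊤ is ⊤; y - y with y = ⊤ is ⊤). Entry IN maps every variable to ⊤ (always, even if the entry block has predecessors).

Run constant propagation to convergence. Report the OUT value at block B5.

Answer: {a: ⊤, b: ⊤, c: ⊤, d: ⊤, e: -2, f: ⊤}

Working:
Converged values:
  B0:  IN=(all ⊤)  OUT={c:36, d:6; rest ⊤}
  B1:  IN={c:36, d:6; rest ⊤}  OUT={c:36, d:12, e:-2; rest ⊤}
  B2:  IN={c:36, d:12, e:-2; rest ⊤}  OUT={b:-1, c:36, e:-2, f:6; rest ⊤}
  B3:  IN={b:-1, c:36, e:-2, f:6; rest ⊤}  OUT={a:4, b:36, e:-2, f:6; rest ⊤}
  B4:  IN={a:4, b:36, e:-2, f:6; rest ⊤}  OUT={a:4, b:36, e:-2; rest ⊤}
  B5:  IN={e:-2; rest ⊤}  OUT={e:-2; rest ⊤}
  B6:  IN={e:-2; rest ⊤}  OUT={b:0, e:-2; rest ⊤}
  B7:  IN={b:0, e:-2; rest ⊤}  OUT=(all ⊤)
  B8:  IN=(all ⊤)  OUT=(all ⊤)
  B9:  IN=(all ⊤)  OUT=(all ⊤)

Merge at B5: IN[B5] = OUT[B4] ⊔ OUT[B6] = {a: ⊤, b: ⊤, c: ⊤, d: ⊤, e: -2, f: ⊤}
Applying B5's transfer function to that IN value gives OUT[B5] (row B5 above).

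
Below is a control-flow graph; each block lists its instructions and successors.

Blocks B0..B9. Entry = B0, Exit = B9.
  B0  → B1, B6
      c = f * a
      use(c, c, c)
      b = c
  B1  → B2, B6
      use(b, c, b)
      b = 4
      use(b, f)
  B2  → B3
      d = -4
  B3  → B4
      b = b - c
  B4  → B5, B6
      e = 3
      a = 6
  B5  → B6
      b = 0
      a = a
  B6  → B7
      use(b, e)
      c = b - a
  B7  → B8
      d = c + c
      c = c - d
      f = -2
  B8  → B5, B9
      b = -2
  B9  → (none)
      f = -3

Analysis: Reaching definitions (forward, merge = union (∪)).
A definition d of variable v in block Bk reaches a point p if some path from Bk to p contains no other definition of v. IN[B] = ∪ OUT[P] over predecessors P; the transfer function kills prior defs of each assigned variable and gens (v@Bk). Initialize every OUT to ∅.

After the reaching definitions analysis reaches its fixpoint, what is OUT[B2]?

Fixpoint table:
  B0: | IN={} | OUT={b@B0, c@B0}
  B1: | IN={b@B0, c@B0} | OUT={b@B1, c@B0}
  B2: | IN={b@B1, c@B0} | OUT={b@B1, c@B0, d@B2}
  B3: | IN={b@B1, c@B0, d@B2} | OUT={b@B3, c@B0, d@B2}
  B4: | IN={b@B3, c@B0, d@B2} | OUT={a@B4, b@B3, c@B0, d@B2, e@B4}
  B5: | IN={a@B4, a@B5, b@B3, b@B8, c@B0, c@B7, d@B2, d@B7, e@B4, f@B7} | OUT={a@B5, b@B5, c@B0, c@B7, d@B2, d@B7, e@B4, f@B7}
  B6: | IN={a@B4, a@B5, b@B0, b@B1, b@B3, b@B5, c@B0, c@B7, d@B2, d@B7, e@B4, f@B7} | OUT={a@B4, a@B5, b@B0, b@B1, b@B3, b@B5, c@B6, d@B2, d@B7, e@B4, f@B7}
  B7: | IN={a@B4, a@B5, b@B0, b@B1, b@B3, b@B5, c@B6, d@B2, d@B7, e@B4, f@B7} | OUT={a@B4, a@B5, b@B0, b@B1, b@B3, b@B5, c@B7, d@B7, e@B4, f@B7}
  B8: | IN={a@B4, a@B5, b@B0, b@B1, b@B3, b@B5, c@B7, d@B7, e@B4, f@B7} | OUT={a@B4, a@B5, b@B8, c@B7, d@B7, e@B4, f@B7}
  B9: | IN={a@B4, a@B5, b@B8, c@B7, d@B7, e@B4, f@B7} | OUT={a@B4, a@B5, b@B8, c@B7, d@B7, e@B4, f@B9}

Merge at B2: IN[B2] = OUT[B1] = {b@B1, c@B0}
Applying B2's transfer function to that IN value gives OUT[B2] (row B2 above).

Answer: {b@B1, c@B0, d@B2}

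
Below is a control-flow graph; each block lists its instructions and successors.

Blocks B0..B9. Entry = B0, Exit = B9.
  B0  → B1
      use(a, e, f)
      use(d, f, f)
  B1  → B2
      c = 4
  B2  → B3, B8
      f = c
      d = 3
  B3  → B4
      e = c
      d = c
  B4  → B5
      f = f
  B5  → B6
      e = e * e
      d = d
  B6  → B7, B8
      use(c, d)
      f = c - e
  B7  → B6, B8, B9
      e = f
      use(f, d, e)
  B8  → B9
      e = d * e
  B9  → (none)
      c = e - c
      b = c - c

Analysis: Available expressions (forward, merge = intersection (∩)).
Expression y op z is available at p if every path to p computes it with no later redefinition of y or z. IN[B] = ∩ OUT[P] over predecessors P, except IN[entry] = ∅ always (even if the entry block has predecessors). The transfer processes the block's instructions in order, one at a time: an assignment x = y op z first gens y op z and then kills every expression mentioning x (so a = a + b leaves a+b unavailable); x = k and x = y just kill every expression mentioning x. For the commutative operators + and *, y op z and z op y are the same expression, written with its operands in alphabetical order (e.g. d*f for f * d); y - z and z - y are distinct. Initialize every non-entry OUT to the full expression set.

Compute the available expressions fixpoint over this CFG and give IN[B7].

Converged values:
  B0: | IN={} | OUT={}
  B1: | IN={} | OUT={}
  B2: | IN={} | OUT={}
  B3: | IN={} | OUT={}
  B4: | IN={} | OUT={}
  B5: | IN={} | OUT={}
  B6: | IN={} | OUT={c-e}
  B7: | IN={c-e} | OUT={}
  B8: | IN={} | OUT={}
  B9: | IN={} | OUT={c-c}

Merge at B7: IN[B7] = OUT[B6] = {c-e}

Answer: {c-e}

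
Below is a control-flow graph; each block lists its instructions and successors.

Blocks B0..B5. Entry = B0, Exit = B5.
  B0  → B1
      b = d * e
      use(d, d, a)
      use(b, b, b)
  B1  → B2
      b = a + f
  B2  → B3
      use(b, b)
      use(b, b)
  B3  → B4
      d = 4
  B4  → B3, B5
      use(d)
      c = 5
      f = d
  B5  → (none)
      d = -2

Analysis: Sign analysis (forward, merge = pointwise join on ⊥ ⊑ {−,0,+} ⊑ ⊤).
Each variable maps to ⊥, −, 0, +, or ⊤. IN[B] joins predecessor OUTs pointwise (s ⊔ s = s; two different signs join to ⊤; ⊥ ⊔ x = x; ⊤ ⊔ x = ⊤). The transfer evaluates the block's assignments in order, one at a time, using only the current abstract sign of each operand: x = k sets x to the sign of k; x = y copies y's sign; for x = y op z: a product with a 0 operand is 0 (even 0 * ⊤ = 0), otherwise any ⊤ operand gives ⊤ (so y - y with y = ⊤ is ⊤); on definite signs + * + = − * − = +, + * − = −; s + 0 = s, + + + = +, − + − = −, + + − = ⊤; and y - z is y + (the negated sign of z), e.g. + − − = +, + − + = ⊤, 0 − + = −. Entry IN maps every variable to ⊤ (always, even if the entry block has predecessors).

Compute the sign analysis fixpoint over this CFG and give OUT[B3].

Answer: {a: ⊤, b: ⊤, c: ⊤, d: +, e: ⊤, f: ⊤}

Working:
Fixpoint table:
  B0: | IN=(all ⊤) | OUT=(all ⊤)
  B1: | IN=(all ⊤) | OUT=(all ⊤)
  B2: | IN=(all ⊤) | OUT=(all ⊤)
  B3: | IN=(all ⊤) | OUT={d:+; rest ⊤}
  B4: | IN={d:+; rest ⊤} | OUT={c:+, d:+, f:+; rest ⊤}
  B5: | IN={c:+, d:+, f:+; rest ⊤} | OUT={c:+, d:-, f:+; rest ⊤}

Merge at B3: IN[B3] = OUT[B2] ⊔ OUT[B4] = {a: ⊤, b: ⊤, c: ⊤, d: ⊤, e: ⊤, f: ⊤}
Applying B3's transfer function to that IN value gives OUT[B3] (row B3 above).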